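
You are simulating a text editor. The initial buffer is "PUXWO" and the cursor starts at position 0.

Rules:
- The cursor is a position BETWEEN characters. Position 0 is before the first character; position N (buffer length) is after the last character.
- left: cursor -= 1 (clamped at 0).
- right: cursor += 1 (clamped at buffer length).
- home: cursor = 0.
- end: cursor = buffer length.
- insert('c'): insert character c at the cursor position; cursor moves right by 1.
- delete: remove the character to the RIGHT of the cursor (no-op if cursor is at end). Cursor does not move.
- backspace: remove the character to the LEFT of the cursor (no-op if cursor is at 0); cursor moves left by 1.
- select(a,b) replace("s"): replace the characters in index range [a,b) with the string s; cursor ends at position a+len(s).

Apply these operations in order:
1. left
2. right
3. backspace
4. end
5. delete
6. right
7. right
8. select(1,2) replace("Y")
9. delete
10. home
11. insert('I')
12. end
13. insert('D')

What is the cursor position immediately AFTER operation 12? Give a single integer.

Answer: 4

Derivation:
After op 1 (left): buf='PUXWO' cursor=0
After op 2 (right): buf='PUXWO' cursor=1
After op 3 (backspace): buf='UXWO' cursor=0
After op 4 (end): buf='UXWO' cursor=4
After op 5 (delete): buf='UXWO' cursor=4
After op 6 (right): buf='UXWO' cursor=4
After op 7 (right): buf='UXWO' cursor=4
After op 8 (select(1,2) replace("Y")): buf='UYWO' cursor=2
After op 9 (delete): buf='UYO' cursor=2
After op 10 (home): buf='UYO' cursor=0
After op 11 (insert('I')): buf='IUYO' cursor=1
After op 12 (end): buf='IUYO' cursor=4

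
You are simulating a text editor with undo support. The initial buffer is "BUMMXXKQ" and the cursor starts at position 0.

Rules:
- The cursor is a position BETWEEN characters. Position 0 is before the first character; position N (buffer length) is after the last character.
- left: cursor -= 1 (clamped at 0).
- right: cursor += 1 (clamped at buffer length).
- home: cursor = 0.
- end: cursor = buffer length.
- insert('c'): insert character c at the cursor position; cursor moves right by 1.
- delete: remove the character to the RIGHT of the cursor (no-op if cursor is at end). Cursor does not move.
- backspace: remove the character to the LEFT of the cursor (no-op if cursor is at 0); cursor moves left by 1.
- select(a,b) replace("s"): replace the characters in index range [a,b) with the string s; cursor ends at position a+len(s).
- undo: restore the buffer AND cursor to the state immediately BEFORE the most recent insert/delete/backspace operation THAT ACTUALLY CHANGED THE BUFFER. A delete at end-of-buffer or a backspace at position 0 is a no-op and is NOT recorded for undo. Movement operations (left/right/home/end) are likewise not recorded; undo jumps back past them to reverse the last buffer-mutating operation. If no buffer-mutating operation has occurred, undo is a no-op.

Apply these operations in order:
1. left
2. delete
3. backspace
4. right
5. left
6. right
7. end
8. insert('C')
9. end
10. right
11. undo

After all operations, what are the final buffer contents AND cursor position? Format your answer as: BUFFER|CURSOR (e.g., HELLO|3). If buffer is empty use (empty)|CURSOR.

After op 1 (left): buf='BUMMXXKQ' cursor=0
After op 2 (delete): buf='UMMXXKQ' cursor=0
After op 3 (backspace): buf='UMMXXKQ' cursor=0
After op 4 (right): buf='UMMXXKQ' cursor=1
After op 5 (left): buf='UMMXXKQ' cursor=0
After op 6 (right): buf='UMMXXKQ' cursor=1
After op 7 (end): buf='UMMXXKQ' cursor=7
After op 8 (insert('C')): buf='UMMXXKQC' cursor=8
After op 9 (end): buf='UMMXXKQC' cursor=8
After op 10 (right): buf='UMMXXKQC' cursor=8
After op 11 (undo): buf='UMMXXKQ' cursor=7

Answer: UMMXXKQ|7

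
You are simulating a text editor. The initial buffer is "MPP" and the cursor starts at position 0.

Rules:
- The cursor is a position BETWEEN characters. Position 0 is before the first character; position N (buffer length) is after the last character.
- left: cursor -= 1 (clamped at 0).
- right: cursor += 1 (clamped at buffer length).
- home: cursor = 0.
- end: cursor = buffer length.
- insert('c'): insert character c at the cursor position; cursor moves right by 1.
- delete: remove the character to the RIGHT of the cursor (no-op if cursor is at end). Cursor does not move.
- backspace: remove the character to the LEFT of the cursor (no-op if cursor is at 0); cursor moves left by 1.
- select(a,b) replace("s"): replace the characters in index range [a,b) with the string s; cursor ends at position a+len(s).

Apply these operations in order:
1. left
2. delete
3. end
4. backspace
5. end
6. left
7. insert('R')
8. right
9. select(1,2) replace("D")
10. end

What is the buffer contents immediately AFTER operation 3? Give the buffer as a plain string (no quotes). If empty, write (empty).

After op 1 (left): buf='MPP' cursor=0
After op 2 (delete): buf='PP' cursor=0
After op 3 (end): buf='PP' cursor=2

Answer: PP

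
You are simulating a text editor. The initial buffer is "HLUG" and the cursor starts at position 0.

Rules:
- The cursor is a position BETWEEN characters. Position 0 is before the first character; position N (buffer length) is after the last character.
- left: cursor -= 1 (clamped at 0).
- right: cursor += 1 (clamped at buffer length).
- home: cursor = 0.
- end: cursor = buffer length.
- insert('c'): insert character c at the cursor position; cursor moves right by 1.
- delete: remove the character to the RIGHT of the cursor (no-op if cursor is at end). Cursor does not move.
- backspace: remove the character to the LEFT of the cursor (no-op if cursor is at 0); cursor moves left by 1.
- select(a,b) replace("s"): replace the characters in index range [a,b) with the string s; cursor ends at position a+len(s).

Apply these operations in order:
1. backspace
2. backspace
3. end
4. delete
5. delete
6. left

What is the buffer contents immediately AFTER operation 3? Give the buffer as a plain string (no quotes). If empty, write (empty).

Answer: HLUG

Derivation:
After op 1 (backspace): buf='HLUG' cursor=0
After op 2 (backspace): buf='HLUG' cursor=0
After op 3 (end): buf='HLUG' cursor=4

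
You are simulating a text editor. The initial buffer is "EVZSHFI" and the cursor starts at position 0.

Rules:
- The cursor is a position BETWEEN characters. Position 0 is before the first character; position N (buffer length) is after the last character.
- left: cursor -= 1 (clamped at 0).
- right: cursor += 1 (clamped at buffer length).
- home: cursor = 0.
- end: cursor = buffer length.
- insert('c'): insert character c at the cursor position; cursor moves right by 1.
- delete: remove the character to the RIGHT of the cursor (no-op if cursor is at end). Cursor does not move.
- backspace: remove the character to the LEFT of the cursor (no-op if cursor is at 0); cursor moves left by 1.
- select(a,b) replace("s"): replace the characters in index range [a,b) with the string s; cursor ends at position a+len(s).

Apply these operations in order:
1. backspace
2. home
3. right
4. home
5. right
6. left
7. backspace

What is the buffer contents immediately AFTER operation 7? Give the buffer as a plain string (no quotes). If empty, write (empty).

Answer: EVZSHFI

Derivation:
After op 1 (backspace): buf='EVZSHFI' cursor=0
After op 2 (home): buf='EVZSHFI' cursor=0
After op 3 (right): buf='EVZSHFI' cursor=1
After op 4 (home): buf='EVZSHFI' cursor=0
After op 5 (right): buf='EVZSHFI' cursor=1
After op 6 (left): buf='EVZSHFI' cursor=0
After op 7 (backspace): buf='EVZSHFI' cursor=0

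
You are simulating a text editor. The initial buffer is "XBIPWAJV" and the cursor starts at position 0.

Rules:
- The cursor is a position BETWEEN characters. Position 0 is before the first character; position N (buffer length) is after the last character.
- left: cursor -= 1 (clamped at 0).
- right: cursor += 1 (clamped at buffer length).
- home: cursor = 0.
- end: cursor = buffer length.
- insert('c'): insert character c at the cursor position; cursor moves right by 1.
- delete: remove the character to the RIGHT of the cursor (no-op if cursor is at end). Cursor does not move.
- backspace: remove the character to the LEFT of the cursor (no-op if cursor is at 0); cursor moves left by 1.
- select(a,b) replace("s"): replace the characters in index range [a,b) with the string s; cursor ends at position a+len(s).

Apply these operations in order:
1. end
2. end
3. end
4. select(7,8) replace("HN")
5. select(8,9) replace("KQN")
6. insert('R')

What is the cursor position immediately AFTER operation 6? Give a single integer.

Answer: 12

Derivation:
After op 1 (end): buf='XBIPWAJV' cursor=8
After op 2 (end): buf='XBIPWAJV' cursor=8
After op 3 (end): buf='XBIPWAJV' cursor=8
After op 4 (select(7,8) replace("HN")): buf='XBIPWAJHN' cursor=9
After op 5 (select(8,9) replace("KQN")): buf='XBIPWAJHKQN' cursor=11
After op 6 (insert('R')): buf='XBIPWAJHKQNR' cursor=12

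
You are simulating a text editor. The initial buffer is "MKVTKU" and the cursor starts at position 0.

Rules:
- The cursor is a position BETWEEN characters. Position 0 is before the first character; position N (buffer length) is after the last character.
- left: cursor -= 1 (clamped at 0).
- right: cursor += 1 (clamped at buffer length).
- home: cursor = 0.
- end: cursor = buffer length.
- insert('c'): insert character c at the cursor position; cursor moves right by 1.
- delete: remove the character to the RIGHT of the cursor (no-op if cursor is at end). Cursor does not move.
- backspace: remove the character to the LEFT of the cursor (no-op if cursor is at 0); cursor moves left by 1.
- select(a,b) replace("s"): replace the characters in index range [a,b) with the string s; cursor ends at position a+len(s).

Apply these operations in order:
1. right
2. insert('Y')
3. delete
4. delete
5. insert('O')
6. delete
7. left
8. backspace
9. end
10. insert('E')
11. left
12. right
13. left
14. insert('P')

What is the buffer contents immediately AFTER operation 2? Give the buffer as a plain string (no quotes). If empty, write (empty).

Answer: MYKVTKU

Derivation:
After op 1 (right): buf='MKVTKU' cursor=1
After op 2 (insert('Y')): buf='MYKVTKU' cursor=2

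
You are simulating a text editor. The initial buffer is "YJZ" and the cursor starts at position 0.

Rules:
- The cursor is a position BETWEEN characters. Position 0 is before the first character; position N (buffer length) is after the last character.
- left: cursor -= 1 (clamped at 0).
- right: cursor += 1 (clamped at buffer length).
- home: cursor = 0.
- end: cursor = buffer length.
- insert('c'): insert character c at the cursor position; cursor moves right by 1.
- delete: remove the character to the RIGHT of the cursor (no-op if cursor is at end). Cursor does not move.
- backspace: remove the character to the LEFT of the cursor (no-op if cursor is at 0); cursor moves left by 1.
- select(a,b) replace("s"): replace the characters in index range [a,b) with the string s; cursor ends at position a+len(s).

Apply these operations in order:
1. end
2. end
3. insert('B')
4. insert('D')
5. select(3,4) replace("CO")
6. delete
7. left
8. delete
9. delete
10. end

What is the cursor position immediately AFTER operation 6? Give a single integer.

After op 1 (end): buf='YJZ' cursor=3
After op 2 (end): buf='YJZ' cursor=3
After op 3 (insert('B')): buf='YJZB' cursor=4
After op 4 (insert('D')): buf='YJZBD' cursor=5
After op 5 (select(3,4) replace("CO")): buf='YJZCOD' cursor=5
After op 6 (delete): buf='YJZCO' cursor=5

Answer: 5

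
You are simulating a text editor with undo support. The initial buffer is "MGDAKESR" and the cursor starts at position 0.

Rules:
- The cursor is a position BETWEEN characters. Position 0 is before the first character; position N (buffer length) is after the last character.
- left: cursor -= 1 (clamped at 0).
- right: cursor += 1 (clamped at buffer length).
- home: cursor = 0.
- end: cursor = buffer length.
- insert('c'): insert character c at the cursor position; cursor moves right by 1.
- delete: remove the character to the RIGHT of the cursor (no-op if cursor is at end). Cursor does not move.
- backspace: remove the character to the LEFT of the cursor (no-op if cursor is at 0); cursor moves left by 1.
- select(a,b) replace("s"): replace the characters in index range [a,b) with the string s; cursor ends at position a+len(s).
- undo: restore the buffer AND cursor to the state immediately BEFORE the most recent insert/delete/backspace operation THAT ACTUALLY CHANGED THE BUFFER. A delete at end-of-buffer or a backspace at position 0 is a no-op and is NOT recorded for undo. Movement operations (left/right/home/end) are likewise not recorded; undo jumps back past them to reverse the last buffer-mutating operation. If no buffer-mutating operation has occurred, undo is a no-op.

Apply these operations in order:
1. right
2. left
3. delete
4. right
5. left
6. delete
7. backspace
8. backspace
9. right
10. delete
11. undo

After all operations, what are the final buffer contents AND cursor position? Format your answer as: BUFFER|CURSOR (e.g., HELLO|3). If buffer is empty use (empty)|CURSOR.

Answer: DAKESR|1

Derivation:
After op 1 (right): buf='MGDAKESR' cursor=1
After op 2 (left): buf='MGDAKESR' cursor=0
After op 3 (delete): buf='GDAKESR' cursor=0
After op 4 (right): buf='GDAKESR' cursor=1
After op 5 (left): buf='GDAKESR' cursor=0
After op 6 (delete): buf='DAKESR' cursor=0
After op 7 (backspace): buf='DAKESR' cursor=0
After op 8 (backspace): buf='DAKESR' cursor=0
After op 9 (right): buf='DAKESR' cursor=1
After op 10 (delete): buf='DKESR' cursor=1
After op 11 (undo): buf='DAKESR' cursor=1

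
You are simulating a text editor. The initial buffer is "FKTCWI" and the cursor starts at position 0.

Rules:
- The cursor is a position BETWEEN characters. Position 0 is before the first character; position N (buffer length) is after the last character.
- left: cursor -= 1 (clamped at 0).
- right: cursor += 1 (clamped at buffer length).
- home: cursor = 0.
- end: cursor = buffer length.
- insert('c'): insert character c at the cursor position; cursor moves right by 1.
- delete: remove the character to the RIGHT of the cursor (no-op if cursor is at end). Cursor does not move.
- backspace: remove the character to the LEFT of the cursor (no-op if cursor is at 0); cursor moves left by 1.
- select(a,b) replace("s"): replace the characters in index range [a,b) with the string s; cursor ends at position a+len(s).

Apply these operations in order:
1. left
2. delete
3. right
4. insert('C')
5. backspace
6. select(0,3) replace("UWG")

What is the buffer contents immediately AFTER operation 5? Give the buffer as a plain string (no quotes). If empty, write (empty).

After op 1 (left): buf='FKTCWI' cursor=0
After op 2 (delete): buf='KTCWI' cursor=0
After op 3 (right): buf='KTCWI' cursor=1
After op 4 (insert('C')): buf='KCTCWI' cursor=2
After op 5 (backspace): buf='KTCWI' cursor=1

Answer: KTCWI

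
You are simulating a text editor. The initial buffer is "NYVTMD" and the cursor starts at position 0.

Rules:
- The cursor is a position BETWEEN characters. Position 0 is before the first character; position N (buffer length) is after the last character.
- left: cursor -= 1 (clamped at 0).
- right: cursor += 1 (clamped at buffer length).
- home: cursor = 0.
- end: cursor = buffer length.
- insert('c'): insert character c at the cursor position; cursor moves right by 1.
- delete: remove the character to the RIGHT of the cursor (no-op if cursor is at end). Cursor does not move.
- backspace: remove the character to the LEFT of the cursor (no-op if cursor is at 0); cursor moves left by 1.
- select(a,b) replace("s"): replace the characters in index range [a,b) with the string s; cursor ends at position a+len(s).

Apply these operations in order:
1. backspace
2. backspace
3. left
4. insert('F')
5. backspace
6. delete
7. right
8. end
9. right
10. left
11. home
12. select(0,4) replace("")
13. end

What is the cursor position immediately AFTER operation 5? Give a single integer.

Answer: 0

Derivation:
After op 1 (backspace): buf='NYVTMD' cursor=0
After op 2 (backspace): buf='NYVTMD' cursor=0
After op 3 (left): buf='NYVTMD' cursor=0
After op 4 (insert('F')): buf='FNYVTMD' cursor=1
After op 5 (backspace): buf='NYVTMD' cursor=0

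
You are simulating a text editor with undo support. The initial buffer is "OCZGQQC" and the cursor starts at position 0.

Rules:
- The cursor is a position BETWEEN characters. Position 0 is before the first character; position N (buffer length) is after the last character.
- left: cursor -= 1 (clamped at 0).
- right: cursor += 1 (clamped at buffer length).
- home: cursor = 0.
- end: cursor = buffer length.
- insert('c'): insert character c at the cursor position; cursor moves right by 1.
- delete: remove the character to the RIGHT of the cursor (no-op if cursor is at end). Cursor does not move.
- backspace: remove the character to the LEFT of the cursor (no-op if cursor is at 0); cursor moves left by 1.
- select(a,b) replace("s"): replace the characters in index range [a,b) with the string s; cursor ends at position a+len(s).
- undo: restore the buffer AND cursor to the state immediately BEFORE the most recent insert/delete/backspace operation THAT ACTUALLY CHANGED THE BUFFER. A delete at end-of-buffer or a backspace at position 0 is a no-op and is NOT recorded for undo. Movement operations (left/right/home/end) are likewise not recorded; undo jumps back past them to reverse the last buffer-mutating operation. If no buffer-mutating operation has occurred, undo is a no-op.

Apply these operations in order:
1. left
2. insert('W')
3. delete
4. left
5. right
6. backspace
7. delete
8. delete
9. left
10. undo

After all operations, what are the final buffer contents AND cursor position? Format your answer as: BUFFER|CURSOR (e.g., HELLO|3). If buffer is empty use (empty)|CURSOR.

After op 1 (left): buf='OCZGQQC' cursor=0
After op 2 (insert('W')): buf='WOCZGQQC' cursor=1
After op 3 (delete): buf='WCZGQQC' cursor=1
After op 4 (left): buf='WCZGQQC' cursor=0
After op 5 (right): buf='WCZGQQC' cursor=1
After op 6 (backspace): buf='CZGQQC' cursor=0
After op 7 (delete): buf='ZGQQC' cursor=0
After op 8 (delete): buf='GQQC' cursor=0
After op 9 (left): buf='GQQC' cursor=0
After op 10 (undo): buf='ZGQQC' cursor=0

Answer: ZGQQC|0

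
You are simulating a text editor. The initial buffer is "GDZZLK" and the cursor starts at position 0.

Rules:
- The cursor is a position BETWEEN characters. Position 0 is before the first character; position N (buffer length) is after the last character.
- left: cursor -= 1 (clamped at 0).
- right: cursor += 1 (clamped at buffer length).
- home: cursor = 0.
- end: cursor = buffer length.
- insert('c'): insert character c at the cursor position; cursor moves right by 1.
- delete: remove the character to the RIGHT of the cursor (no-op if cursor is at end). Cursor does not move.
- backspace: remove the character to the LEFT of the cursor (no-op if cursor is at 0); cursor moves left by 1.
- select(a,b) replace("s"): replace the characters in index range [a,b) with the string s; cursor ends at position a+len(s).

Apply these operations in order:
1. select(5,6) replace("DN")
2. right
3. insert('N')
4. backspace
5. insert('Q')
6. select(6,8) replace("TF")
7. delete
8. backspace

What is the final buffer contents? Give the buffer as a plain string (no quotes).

Answer: GDZZLDT

Derivation:
After op 1 (select(5,6) replace("DN")): buf='GDZZLDN' cursor=7
After op 2 (right): buf='GDZZLDN' cursor=7
After op 3 (insert('N')): buf='GDZZLDNN' cursor=8
After op 4 (backspace): buf='GDZZLDN' cursor=7
After op 5 (insert('Q')): buf='GDZZLDNQ' cursor=8
After op 6 (select(6,8) replace("TF")): buf='GDZZLDTF' cursor=8
After op 7 (delete): buf='GDZZLDTF' cursor=8
After op 8 (backspace): buf='GDZZLDT' cursor=7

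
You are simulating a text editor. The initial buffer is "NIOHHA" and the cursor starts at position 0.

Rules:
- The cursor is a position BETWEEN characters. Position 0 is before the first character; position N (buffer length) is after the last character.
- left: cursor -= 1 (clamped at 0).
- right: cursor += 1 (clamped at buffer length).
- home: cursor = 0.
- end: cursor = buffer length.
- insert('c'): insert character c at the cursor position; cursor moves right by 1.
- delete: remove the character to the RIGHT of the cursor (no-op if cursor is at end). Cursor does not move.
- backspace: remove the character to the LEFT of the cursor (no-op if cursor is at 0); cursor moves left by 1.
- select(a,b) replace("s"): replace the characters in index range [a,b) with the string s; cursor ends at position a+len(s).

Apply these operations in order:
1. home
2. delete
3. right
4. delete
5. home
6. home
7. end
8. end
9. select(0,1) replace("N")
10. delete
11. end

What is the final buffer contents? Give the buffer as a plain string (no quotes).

After op 1 (home): buf='NIOHHA' cursor=0
After op 2 (delete): buf='IOHHA' cursor=0
After op 3 (right): buf='IOHHA' cursor=1
After op 4 (delete): buf='IHHA' cursor=1
After op 5 (home): buf='IHHA' cursor=0
After op 6 (home): buf='IHHA' cursor=0
After op 7 (end): buf='IHHA' cursor=4
After op 8 (end): buf='IHHA' cursor=4
After op 9 (select(0,1) replace("N")): buf='NHHA' cursor=1
After op 10 (delete): buf='NHA' cursor=1
After op 11 (end): buf='NHA' cursor=3

Answer: NHA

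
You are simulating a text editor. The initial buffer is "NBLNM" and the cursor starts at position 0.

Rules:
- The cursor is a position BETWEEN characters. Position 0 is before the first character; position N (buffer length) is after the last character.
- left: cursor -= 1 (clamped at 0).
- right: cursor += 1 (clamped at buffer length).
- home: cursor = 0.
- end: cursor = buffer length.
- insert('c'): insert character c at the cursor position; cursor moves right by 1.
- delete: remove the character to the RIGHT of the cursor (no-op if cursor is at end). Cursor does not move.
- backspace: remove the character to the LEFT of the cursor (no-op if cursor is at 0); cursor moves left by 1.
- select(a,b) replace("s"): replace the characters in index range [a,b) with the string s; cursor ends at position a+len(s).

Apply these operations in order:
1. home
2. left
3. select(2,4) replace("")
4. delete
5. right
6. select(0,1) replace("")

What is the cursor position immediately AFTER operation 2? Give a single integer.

Answer: 0

Derivation:
After op 1 (home): buf='NBLNM' cursor=0
After op 2 (left): buf='NBLNM' cursor=0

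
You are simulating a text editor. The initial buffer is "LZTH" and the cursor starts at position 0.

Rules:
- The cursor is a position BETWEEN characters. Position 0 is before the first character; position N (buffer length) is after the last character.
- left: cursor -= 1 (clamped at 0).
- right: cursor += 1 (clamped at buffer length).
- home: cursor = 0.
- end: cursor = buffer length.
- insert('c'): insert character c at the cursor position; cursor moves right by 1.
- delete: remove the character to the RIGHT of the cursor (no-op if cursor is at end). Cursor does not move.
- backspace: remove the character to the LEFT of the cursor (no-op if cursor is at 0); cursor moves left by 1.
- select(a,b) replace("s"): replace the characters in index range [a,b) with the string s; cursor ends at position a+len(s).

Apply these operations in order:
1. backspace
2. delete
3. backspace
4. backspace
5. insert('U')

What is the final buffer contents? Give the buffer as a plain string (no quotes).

Answer: UZTH

Derivation:
After op 1 (backspace): buf='LZTH' cursor=0
After op 2 (delete): buf='ZTH' cursor=0
After op 3 (backspace): buf='ZTH' cursor=0
After op 4 (backspace): buf='ZTH' cursor=0
After op 5 (insert('U')): buf='UZTH' cursor=1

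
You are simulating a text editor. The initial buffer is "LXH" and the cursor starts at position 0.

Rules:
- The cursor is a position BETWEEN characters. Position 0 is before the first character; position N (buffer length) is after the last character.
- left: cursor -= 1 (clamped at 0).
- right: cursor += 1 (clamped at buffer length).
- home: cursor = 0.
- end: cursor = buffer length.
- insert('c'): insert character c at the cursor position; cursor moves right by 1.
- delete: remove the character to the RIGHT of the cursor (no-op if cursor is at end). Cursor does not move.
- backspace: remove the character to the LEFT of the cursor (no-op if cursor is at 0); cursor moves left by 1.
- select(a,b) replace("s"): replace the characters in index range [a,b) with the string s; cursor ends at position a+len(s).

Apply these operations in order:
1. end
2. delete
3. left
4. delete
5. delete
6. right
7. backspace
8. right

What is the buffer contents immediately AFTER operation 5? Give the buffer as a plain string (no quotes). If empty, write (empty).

Answer: LX

Derivation:
After op 1 (end): buf='LXH' cursor=3
After op 2 (delete): buf='LXH' cursor=3
After op 3 (left): buf='LXH' cursor=2
After op 4 (delete): buf='LX' cursor=2
After op 5 (delete): buf='LX' cursor=2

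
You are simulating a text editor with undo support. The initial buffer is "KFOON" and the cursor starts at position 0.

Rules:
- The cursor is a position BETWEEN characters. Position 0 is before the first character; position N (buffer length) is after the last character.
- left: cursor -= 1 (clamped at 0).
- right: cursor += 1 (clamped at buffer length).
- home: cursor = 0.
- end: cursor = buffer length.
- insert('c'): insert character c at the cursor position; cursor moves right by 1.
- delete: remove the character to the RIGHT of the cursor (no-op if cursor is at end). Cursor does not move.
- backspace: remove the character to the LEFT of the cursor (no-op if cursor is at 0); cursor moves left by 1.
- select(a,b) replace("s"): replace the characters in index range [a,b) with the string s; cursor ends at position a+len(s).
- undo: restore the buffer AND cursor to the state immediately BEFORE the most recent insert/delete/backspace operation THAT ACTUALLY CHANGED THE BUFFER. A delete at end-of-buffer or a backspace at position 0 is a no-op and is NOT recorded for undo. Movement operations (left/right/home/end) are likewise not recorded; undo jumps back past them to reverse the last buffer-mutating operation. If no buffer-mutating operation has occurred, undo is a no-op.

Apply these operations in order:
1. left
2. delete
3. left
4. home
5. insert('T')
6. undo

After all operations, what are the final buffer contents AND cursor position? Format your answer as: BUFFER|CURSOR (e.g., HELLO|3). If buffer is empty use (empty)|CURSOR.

After op 1 (left): buf='KFOON' cursor=0
After op 2 (delete): buf='FOON' cursor=0
After op 3 (left): buf='FOON' cursor=0
After op 4 (home): buf='FOON' cursor=0
After op 5 (insert('T')): buf='TFOON' cursor=1
After op 6 (undo): buf='FOON' cursor=0

Answer: FOON|0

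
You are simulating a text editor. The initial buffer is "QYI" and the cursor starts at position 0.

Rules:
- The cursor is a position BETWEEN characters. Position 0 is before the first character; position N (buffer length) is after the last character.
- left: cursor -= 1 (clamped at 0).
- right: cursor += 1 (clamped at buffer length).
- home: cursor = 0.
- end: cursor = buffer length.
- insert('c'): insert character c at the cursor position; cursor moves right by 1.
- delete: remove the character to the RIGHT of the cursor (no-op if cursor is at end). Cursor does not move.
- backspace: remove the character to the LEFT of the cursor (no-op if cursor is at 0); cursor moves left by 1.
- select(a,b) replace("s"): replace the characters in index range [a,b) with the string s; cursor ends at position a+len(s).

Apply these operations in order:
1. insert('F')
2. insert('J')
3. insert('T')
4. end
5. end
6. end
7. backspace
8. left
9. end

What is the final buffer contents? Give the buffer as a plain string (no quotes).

Answer: FJTQY

Derivation:
After op 1 (insert('F')): buf='FQYI' cursor=1
After op 2 (insert('J')): buf='FJQYI' cursor=2
After op 3 (insert('T')): buf='FJTQYI' cursor=3
After op 4 (end): buf='FJTQYI' cursor=6
After op 5 (end): buf='FJTQYI' cursor=6
After op 6 (end): buf='FJTQYI' cursor=6
After op 7 (backspace): buf='FJTQY' cursor=5
After op 8 (left): buf='FJTQY' cursor=4
After op 9 (end): buf='FJTQY' cursor=5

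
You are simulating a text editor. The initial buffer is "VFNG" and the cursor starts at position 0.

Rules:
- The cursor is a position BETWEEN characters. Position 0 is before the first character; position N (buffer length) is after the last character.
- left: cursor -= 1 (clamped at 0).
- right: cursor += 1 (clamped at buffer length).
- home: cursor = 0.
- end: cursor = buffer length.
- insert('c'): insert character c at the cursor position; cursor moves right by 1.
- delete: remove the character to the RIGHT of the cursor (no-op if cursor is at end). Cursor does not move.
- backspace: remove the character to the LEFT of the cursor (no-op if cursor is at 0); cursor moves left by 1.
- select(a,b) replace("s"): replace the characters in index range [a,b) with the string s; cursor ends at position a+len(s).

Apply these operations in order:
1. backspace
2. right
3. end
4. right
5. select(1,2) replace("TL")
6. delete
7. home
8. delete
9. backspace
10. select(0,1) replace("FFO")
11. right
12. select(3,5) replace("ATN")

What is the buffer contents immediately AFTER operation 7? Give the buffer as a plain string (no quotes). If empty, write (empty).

Answer: VTLG

Derivation:
After op 1 (backspace): buf='VFNG' cursor=0
After op 2 (right): buf='VFNG' cursor=1
After op 3 (end): buf='VFNG' cursor=4
After op 4 (right): buf='VFNG' cursor=4
After op 5 (select(1,2) replace("TL")): buf='VTLNG' cursor=3
After op 6 (delete): buf='VTLG' cursor=3
After op 7 (home): buf='VTLG' cursor=0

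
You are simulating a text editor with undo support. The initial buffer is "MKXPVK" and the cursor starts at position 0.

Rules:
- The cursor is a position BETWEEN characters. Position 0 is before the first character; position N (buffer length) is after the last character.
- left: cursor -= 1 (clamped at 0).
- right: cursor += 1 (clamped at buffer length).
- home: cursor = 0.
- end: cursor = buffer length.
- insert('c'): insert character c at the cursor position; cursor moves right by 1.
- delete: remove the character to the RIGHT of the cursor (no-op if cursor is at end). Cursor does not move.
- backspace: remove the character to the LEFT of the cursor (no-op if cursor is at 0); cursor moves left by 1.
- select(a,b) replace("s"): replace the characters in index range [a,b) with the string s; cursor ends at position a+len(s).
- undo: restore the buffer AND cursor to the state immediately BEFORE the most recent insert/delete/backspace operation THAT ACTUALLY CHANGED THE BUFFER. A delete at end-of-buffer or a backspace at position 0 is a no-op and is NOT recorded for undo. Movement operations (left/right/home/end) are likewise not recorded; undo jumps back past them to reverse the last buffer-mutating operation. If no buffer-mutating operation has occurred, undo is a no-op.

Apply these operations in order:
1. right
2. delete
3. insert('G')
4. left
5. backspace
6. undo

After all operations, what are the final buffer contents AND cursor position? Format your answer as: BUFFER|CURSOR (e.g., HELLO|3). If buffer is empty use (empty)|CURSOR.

After op 1 (right): buf='MKXPVK' cursor=1
After op 2 (delete): buf='MXPVK' cursor=1
After op 3 (insert('G')): buf='MGXPVK' cursor=2
After op 4 (left): buf='MGXPVK' cursor=1
After op 5 (backspace): buf='GXPVK' cursor=0
After op 6 (undo): buf='MGXPVK' cursor=1

Answer: MGXPVK|1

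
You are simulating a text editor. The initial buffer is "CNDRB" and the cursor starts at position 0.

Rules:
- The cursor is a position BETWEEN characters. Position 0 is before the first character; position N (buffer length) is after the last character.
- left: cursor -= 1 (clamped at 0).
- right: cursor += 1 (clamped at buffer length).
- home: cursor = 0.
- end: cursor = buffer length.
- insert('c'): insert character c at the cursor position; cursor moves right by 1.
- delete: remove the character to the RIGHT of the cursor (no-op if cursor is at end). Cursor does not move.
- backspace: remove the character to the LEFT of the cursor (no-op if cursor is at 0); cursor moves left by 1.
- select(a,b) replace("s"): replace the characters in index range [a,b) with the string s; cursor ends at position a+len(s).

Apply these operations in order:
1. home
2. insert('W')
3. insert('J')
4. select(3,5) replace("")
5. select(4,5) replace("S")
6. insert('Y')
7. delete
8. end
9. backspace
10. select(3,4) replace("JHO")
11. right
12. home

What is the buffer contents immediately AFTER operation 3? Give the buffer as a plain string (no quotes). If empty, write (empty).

Answer: WJCNDRB

Derivation:
After op 1 (home): buf='CNDRB' cursor=0
After op 2 (insert('W')): buf='WCNDRB' cursor=1
After op 3 (insert('J')): buf='WJCNDRB' cursor=2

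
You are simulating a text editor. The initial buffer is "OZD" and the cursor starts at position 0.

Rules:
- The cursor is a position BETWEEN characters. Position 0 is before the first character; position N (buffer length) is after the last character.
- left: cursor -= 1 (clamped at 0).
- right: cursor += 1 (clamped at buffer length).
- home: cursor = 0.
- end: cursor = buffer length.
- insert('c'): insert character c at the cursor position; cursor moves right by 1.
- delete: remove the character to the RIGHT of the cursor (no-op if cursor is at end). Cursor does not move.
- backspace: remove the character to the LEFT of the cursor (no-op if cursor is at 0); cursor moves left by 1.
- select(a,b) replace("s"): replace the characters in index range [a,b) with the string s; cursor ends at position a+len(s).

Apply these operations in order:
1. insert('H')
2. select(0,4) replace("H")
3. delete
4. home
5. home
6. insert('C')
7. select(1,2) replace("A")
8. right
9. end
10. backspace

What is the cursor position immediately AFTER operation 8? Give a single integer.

Answer: 2

Derivation:
After op 1 (insert('H')): buf='HOZD' cursor=1
After op 2 (select(0,4) replace("H")): buf='H' cursor=1
After op 3 (delete): buf='H' cursor=1
After op 4 (home): buf='H' cursor=0
After op 5 (home): buf='H' cursor=0
After op 6 (insert('C')): buf='CH' cursor=1
After op 7 (select(1,2) replace("A")): buf='CA' cursor=2
After op 8 (right): buf='CA' cursor=2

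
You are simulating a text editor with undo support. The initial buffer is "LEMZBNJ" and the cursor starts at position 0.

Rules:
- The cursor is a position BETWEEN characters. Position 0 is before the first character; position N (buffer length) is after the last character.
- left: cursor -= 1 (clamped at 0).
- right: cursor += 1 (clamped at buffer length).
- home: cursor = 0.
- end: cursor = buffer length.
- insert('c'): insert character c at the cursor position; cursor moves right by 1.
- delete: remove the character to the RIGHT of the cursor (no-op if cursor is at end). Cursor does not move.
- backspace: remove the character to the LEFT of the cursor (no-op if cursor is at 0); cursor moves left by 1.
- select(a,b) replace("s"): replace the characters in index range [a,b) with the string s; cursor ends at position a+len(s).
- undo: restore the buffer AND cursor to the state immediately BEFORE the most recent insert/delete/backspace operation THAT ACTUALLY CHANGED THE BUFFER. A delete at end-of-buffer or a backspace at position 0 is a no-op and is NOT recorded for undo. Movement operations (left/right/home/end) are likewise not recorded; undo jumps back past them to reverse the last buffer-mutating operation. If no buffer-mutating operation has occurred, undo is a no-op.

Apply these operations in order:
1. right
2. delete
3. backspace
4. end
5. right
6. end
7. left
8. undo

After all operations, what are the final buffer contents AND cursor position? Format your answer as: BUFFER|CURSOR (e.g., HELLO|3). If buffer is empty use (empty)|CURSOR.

After op 1 (right): buf='LEMZBNJ' cursor=1
After op 2 (delete): buf='LMZBNJ' cursor=1
After op 3 (backspace): buf='MZBNJ' cursor=0
After op 4 (end): buf='MZBNJ' cursor=5
After op 5 (right): buf='MZBNJ' cursor=5
After op 6 (end): buf='MZBNJ' cursor=5
After op 7 (left): buf='MZBNJ' cursor=4
After op 8 (undo): buf='LMZBNJ' cursor=1

Answer: LMZBNJ|1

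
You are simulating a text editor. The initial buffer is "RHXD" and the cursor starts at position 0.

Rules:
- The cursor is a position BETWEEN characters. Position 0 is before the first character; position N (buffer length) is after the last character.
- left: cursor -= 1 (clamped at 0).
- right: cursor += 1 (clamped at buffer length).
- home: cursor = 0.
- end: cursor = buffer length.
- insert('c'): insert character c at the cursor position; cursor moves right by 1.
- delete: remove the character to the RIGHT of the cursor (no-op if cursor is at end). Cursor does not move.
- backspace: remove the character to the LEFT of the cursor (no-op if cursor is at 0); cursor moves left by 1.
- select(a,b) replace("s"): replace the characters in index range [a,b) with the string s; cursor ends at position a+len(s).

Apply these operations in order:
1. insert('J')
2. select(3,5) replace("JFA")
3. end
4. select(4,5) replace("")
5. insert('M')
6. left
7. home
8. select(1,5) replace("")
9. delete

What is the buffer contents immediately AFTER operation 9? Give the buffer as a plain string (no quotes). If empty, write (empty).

After op 1 (insert('J')): buf='JRHXD' cursor=1
After op 2 (select(3,5) replace("JFA")): buf='JRHJFA' cursor=6
After op 3 (end): buf='JRHJFA' cursor=6
After op 4 (select(4,5) replace("")): buf='JRHJA' cursor=4
After op 5 (insert('M')): buf='JRHJMA' cursor=5
After op 6 (left): buf='JRHJMA' cursor=4
After op 7 (home): buf='JRHJMA' cursor=0
After op 8 (select(1,5) replace("")): buf='JA' cursor=1
After op 9 (delete): buf='J' cursor=1

Answer: J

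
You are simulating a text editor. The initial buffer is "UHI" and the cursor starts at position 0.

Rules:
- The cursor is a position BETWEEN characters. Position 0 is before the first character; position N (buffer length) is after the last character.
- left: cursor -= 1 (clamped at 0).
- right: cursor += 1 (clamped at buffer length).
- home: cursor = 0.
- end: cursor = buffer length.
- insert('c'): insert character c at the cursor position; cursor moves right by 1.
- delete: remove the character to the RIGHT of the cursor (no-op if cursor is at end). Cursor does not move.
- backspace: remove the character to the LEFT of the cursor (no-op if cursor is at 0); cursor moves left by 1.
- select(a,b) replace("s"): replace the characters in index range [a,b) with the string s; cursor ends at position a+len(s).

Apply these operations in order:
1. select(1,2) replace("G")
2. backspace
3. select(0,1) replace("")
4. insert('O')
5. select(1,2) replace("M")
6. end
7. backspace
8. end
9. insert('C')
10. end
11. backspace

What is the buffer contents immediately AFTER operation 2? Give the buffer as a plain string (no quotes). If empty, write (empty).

After op 1 (select(1,2) replace("G")): buf='UGI' cursor=2
After op 2 (backspace): buf='UI' cursor=1

Answer: UI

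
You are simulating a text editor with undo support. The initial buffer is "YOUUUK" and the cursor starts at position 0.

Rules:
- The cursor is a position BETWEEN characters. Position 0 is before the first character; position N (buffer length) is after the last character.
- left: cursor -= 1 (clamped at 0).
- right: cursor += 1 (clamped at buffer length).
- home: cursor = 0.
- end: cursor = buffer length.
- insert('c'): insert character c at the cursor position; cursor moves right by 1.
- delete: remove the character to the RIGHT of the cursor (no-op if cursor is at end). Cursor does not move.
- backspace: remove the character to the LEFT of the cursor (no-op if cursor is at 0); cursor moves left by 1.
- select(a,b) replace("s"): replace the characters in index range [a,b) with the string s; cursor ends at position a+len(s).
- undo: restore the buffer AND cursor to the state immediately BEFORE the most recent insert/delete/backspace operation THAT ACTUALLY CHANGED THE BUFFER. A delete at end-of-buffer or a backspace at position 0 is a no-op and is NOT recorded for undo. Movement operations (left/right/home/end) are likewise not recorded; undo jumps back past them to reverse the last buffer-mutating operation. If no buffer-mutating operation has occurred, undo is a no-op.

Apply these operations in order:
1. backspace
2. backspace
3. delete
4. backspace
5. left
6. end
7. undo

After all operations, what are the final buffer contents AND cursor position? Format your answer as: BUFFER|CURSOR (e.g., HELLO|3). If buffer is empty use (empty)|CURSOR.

After op 1 (backspace): buf='YOUUUK' cursor=0
After op 2 (backspace): buf='YOUUUK' cursor=0
After op 3 (delete): buf='OUUUK' cursor=0
After op 4 (backspace): buf='OUUUK' cursor=0
After op 5 (left): buf='OUUUK' cursor=0
After op 6 (end): buf='OUUUK' cursor=5
After op 7 (undo): buf='YOUUUK' cursor=0

Answer: YOUUUK|0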